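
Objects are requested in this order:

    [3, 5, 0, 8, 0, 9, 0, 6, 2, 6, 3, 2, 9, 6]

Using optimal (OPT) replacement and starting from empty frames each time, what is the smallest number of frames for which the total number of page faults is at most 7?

4

f=1: 14 faults
f=2: 10 faults
f=3: 8 faults
f=4: 7 faults
f=5: 7 faults
f=6: 7 faults
f=7: 7 faults
Smallest f with faults ≤ 7 is 4.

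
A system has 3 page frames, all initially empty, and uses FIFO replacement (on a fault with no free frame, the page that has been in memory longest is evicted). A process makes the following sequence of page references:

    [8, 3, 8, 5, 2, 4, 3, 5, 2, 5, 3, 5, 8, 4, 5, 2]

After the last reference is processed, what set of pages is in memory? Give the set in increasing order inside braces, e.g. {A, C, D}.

{2, 4, 5}

8: miss, frames {8}
3: miss, frames {8,3}
8: hit
5: miss, frames {8,3,5}
2: miss, evict 8, frames {3,5,2}
4: miss, evict 3, frames {5,2,4}
3: miss, evict 5, frames {2,4,3}
5: miss, evict 2, frames {4,3,5}
2: miss, evict 4, frames {3,5,2}
5: hit
3: hit
5: hit
8: miss, evict 3, frames {5,2,8}
4: miss, evict 5, frames {2,8,4}
5: miss, evict 2, frames {8,4,5}
2: miss, evict 8, frames {4,5,2}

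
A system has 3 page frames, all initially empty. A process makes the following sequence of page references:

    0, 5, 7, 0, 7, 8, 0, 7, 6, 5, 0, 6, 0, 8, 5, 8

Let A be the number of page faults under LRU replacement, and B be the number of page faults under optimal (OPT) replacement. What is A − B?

2

Under LRU: F F F . . F . . F F F . . F F . → 9 faults.
Under OPT: F F F . . F . . F F . . . F . . → 7 faults.
A − B = 9 − 7 = 2.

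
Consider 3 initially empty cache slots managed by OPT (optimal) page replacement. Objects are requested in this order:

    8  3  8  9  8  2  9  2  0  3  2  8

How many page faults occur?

8: fault, frames (8)
3: fault, frames (8 3)
8: hit
9: fault, frames (8 3 9)
8: hit
2: fault, evict 8, frames (3 9 2)
9: hit
2: hit
0: fault, evict 9, frames (3 2 0)
3: hit
2: hit
8: fault, evict 0, frames (3 2 8)
Page faults: 6.

6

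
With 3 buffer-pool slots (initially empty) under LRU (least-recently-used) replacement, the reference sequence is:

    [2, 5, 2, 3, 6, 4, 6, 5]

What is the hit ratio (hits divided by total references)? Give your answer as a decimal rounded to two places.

2 -> fault, frames (2)
5 -> fault, frames (2 5)
2 -> hit
3 -> fault, frames (5 2 3)
6 -> fault, evict 5, frames (2 3 6)
4 -> fault, evict 2, frames (3 6 4)
6 -> hit
5 -> fault, evict 3, frames (4 6 5)
Hits: 2 of 8 references → 2/8 = 0.2500.

0.25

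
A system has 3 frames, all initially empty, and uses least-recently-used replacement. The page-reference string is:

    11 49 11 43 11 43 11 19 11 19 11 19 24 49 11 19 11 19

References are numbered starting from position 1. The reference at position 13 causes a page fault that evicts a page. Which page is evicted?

43

pos 1: 11: miss, frames (11)
pos 2: 49: miss, frames (11 49)
pos 3: 11: hit
pos 4: 43: miss, frames (49 11 43)
pos 5: 11: hit
pos 6: 43: hit
pos 7: 11: hit
pos 8: 19: miss, evict 49, frames (43 11 19)
pos 9: 11: hit
pos 10: 19: hit
pos 11: 11: hit
pos 12: 19: hit
pos 13: 24: miss, evict 43, frames (11 19 24)
At position 13, page 43 is evicted.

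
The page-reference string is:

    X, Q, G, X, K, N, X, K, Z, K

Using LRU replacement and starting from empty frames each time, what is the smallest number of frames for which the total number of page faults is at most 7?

f=1: 10 faults
f=2: 9 faults
f=3: 6 faults
f=4: 6 faults
f=5: 6 faults
f=6: 6 faults
Smallest f with faults ≤ 7 is 3.

3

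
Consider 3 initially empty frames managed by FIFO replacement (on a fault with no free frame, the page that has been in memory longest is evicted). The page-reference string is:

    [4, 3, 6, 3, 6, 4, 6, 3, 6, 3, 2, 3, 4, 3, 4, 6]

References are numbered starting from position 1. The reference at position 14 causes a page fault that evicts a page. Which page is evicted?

6

pos 1: 4 -> miss, frames (4)
pos 2: 3 -> miss, frames (4 3)
pos 3: 6 -> miss, frames (4 3 6)
pos 4: 3 -> hit
pos 5: 6 -> hit
pos 6: 4 -> hit
pos 7: 6 -> hit
pos 8: 3 -> hit
pos 9: 6 -> hit
pos 10: 3 -> hit
pos 11: 2 -> miss, evict 4, frames (3 6 2)
pos 12: 3 -> hit
pos 13: 4 -> miss, evict 3, frames (6 2 4)
pos 14: 3 -> miss, evict 6, frames (2 4 3)
At position 14, page 6 is evicted.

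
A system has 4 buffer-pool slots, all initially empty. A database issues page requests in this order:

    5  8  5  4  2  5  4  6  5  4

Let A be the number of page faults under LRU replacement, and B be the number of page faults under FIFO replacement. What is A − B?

Under LRU: F F . F F . . F . . → 5 faults.
Under FIFO: F F . F F . . F F . → 6 faults.
A − B = 5 − 6 = -1.

-1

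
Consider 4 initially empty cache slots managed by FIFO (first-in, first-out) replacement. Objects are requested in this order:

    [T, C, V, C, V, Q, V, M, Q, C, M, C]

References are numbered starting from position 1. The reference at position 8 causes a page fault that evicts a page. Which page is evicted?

pos 1: T: miss, frames [T]
pos 2: C: miss, frames [T, C]
pos 3: V: miss, frames [T, C, V]
pos 4: C: hit
pos 5: V: hit
pos 6: Q: miss, frames [T, C, V, Q]
pos 7: V: hit
pos 8: M: miss, evict T, frames [C, V, Q, M]
At position 8, page T is evicted.

T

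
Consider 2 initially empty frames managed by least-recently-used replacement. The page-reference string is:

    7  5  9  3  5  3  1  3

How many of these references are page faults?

7 -> miss, frames {7}
5 -> miss, frames {7,5}
9 -> miss, evict 7, frames {5,9}
3 -> miss, evict 5, frames {9,3}
5 -> miss, evict 9, frames {3,5}
3 -> hit
1 -> miss, evict 5, frames {3,1}
3 -> hit
Page faults: 6.

6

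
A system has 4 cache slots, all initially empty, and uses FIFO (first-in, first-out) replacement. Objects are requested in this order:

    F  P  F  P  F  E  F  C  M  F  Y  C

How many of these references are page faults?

7

F: fault, frames [F]
P: fault, frames [F, P]
F: hit
P: hit
F: hit
E: fault, frames [F, P, E]
F: hit
C: fault, frames [F, P, E, C]
M: fault, evict F, frames [P, E, C, M]
F: fault, evict P, frames [E, C, M, F]
Y: fault, evict E, frames [C, M, F, Y]
C: hit
Page faults: 7.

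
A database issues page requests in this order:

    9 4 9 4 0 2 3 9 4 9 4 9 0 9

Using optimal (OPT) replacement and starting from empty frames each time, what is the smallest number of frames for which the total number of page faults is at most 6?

3

f=1: 14 faults
f=2: 7 faults
f=3: 6 faults
f=4: 5 faults
f=5: 5 faults
Smallest f with faults ≤ 6 is 3.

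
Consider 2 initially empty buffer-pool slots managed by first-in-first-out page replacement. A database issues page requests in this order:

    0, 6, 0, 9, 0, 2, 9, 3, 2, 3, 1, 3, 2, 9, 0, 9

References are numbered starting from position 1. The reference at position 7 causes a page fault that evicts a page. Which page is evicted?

0

pos 1: 0 → miss, frames (0)
pos 2: 6 → miss, frames (0 6)
pos 3: 0 → hit
pos 4: 9 → miss, evict 0, frames (6 9)
pos 5: 0 → miss, evict 6, frames (9 0)
pos 6: 2 → miss, evict 9, frames (0 2)
pos 7: 9 → miss, evict 0, frames (2 9)
At position 7, page 0 is evicted.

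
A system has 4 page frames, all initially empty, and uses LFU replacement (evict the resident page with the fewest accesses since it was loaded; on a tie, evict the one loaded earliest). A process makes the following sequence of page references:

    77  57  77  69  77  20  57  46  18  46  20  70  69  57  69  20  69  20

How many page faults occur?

77: fault, frames (77)
57: fault, frames (77 57)
77: hit
69: fault, frames (77 57 69)
77: hit
20: fault, frames (77 57 69 20)
57: hit
46: fault, evict 69, frames (77 57 20 46)
18: fault, evict 20, frames (77 57 46 18)
46: hit
20: fault, evict 18, frames (77 57 46 20)
70: fault, evict 20, frames (77 57 46 70)
69: fault, evict 70, frames (77 57 46 69)
57: hit
69: hit
20: fault, evict 46, frames (77 57 69 20)
69: hit
20: hit
Page faults: 10.

10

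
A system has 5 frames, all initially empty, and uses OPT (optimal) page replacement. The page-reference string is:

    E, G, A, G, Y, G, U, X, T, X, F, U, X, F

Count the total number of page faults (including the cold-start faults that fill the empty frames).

E -> fault, frames [E]
G -> fault, frames [E, G]
A -> fault, frames [E, G, A]
G -> hit
Y -> fault, frames [E, G, A, Y]
G -> hit
U -> fault, frames [E, G, A, Y, U]
X -> fault, evict Y, frames [E, G, A, U, X]
T -> fault, evict A, frames [E, G, U, X, T]
X -> hit
F -> fault, evict T, frames [E, G, U, X, F]
U -> hit
X -> hit
F -> hit
Page faults: 8.

8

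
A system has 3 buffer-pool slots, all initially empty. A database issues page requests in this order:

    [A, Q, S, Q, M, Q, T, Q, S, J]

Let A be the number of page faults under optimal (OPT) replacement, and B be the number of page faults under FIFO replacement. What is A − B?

-2

Under OPT: F F F . F . F . . F → 6 faults.
Under FIFO: F F F . F . F F F F → 8 faults.
A − B = 6 − 8 = -2.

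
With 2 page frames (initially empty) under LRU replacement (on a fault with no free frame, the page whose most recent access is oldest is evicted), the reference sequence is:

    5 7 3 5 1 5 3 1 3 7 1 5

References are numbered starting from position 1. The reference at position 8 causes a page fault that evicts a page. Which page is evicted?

pos 1: 5 → miss, frames [5]
pos 2: 7 → miss, frames [5, 7]
pos 3: 3 → miss, evict 5, frames [7, 3]
pos 4: 5 → miss, evict 7, frames [3, 5]
pos 5: 1 → miss, evict 3, frames [5, 1]
pos 6: 5 → hit
pos 7: 3 → miss, evict 1, frames [5, 3]
pos 8: 1 → miss, evict 5, frames [3, 1]
At position 8, page 5 is evicted.

5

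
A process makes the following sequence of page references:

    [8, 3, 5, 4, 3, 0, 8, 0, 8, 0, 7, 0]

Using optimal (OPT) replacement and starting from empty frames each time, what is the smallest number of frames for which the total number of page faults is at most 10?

2

f=1: 12 faults
f=2: 7 faults
f=3: 6 faults
f=4: 6 faults
f=5: 6 faults
f=6: 6 faults
Smallest f with faults ≤ 10 is 2.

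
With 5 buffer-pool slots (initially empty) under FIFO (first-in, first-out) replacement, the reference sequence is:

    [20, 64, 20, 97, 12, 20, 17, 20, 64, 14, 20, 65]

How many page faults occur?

8

20 -> fault, frames {20}
64 -> fault, frames {20,64}
20 -> hit
97 -> fault, frames {20,64,97}
12 -> fault, frames {20,64,97,12}
20 -> hit
17 -> fault, frames {20,64,97,12,17}
20 -> hit
64 -> hit
14 -> fault, evict 20, frames {64,97,12,17,14}
20 -> fault, evict 64, frames {97,12,17,14,20}
65 -> fault, evict 97, frames {12,17,14,20,65}
Page faults: 8.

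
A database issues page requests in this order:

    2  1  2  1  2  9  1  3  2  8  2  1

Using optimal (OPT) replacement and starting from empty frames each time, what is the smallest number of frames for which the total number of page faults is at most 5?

3

f=1: 12 faults
f=2: 7 faults
f=3: 5 faults
f=4: 5 faults
f=5: 5 faults
Smallest f with faults ≤ 5 is 3.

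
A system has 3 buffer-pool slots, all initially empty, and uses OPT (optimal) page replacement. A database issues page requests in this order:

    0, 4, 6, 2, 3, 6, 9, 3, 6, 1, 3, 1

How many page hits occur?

0 -> miss, frames [0]
4 -> miss, frames [0, 4]
6 -> miss, frames [0, 4, 6]
2 -> miss, evict 4, frames [0, 6, 2]
3 -> miss, evict 2, frames [0, 6, 3]
6 -> hit
9 -> miss, evict 0, frames [6, 3, 9]
3 -> hit
6 -> hit
1 -> miss, evict 9, frames [6, 3, 1]
3 -> hit
1 -> hit
Hits: 5.

5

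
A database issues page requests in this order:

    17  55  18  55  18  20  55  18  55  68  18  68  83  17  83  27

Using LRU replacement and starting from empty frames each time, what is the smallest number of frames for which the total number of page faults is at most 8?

f=1: 16 faults
f=2: 11 faults
f=3: 8 faults
f=4: 8 faults
f=5: 8 faults
f=6: 7 faults
f=7: 7 faults
Smallest f with faults ≤ 8 is 3.

3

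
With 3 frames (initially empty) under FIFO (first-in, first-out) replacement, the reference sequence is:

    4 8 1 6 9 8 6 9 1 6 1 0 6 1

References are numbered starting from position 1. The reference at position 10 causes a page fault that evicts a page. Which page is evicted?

9

pos 1: 4 → miss, frames {4}
pos 2: 8 → miss, frames {4,8}
pos 3: 1 → miss, frames {4,8,1}
pos 4: 6 → miss, evict 4, frames {8,1,6}
pos 5: 9 → miss, evict 8, frames {1,6,9}
pos 6: 8 → miss, evict 1, frames {6,9,8}
pos 7: 6 → hit
pos 8: 9 → hit
pos 9: 1 → miss, evict 6, frames {9,8,1}
pos 10: 6 → miss, evict 9, frames {8,1,6}
At position 10, page 9 is evicted.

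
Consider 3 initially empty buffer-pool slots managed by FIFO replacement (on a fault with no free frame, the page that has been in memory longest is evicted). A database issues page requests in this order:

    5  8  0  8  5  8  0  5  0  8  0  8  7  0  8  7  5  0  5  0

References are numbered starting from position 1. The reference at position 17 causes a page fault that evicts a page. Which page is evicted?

8

pos 1: 5 → fault, frames [5]
pos 2: 8 → fault, frames [5, 8]
pos 3: 0 → fault, frames [5, 8, 0]
pos 4: 8 → hit
pos 5: 5 → hit
pos 6: 8 → hit
pos 7: 0 → hit
pos 8: 5 → hit
pos 9: 0 → hit
pos 10: 8 → hit
pos 11: 0 → hit
pos 12: 8 → hit
pos 13: 7 → fault, evict 5, frames [8, 0, 7]
pos 14: 0 → hit
pos 15: 8 → hit
pos 16: 7 → hit
pos 17: 5 → fault, evict 8, frames [0, 7, 5]
At position 17, page 8 is evicted.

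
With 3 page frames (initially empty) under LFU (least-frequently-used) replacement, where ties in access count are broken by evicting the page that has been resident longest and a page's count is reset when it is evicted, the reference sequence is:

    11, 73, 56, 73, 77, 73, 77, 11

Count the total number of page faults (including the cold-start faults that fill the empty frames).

5

11 → fault, frames {11}
73 → fault, frames {11,73}
56 → fault, frames {11,73,56}
73 → hit
77 → fault, evict 11, frames {73,56,77}
73 → hit
77 → hit
11 → fault, evict 56, frames {73,77,11}
Page faults: 5.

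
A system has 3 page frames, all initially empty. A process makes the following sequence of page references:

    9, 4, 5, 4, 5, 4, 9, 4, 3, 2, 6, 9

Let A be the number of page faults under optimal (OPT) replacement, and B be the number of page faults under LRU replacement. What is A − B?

-1

Under OPT: F F F . . . . . F F F . → 6 faults.
Under LRU: F F F . . . . . F F F F → 7 faults.
A − B = 6 − 7 = -1.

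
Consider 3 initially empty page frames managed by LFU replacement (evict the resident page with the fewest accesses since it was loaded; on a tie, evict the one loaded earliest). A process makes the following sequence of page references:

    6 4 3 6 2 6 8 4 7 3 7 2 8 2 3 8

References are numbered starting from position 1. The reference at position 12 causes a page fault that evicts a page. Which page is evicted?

3

pos 1: 6 -> miss, frames (6)
pos 2: 4 -> miss, frames (6 4)
pos 3: 3 -> miss, frames (6 4 3)
pos 4: 6 -> hit
pos 5: 2 -> miss, evict 4, frames (6 3 2)
pos 6: 6 -> hit
pos 7: 8 -> miss, evict 3, frames (6 2 8)
pos 8: 4 -> miss, evict 2, frames (6 8 4)
pos 9: 7 -> miss, evict 8, frames (6 4 7)
pos 10: 3 -> miss, evict 4, frames (6 7 3)
pos 11: 7 -> hit
pos 12: 2 -> miss, evict 3, frames (6 7 2)
At position 12, page 3 is evicted.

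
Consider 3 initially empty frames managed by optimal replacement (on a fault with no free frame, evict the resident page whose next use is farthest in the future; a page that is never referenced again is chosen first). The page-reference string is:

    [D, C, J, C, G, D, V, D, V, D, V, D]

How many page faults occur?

D: fault, frames [D]
C: fault, frames [D, C]
J: fault, frames [D, C, J]
C: hit
G: fault, evict J, frames [D, C, G]
D: hit
V: fault, evict G, frames [D, C, V]
D: hit
V: hit
D: hit
V: hit
D: hit
Page faults: 5.

5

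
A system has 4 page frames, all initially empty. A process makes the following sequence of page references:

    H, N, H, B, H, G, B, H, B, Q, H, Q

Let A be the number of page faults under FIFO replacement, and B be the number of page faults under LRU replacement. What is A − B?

Under FIFO: F F . F . F . . . F F . → 6 faults.
Under LRU: F F . F . F . . . F . . → 5 faults.
A − B = 6 − 5 = 1.

1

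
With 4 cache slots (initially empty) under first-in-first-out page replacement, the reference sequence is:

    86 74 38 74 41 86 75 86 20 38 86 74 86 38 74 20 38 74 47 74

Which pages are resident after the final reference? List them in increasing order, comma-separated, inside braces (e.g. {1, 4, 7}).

86 -> fault, frames {86}
74 -> fault, frames {86,74}
38 -> fault, frames {86,74,38}
74 -> hit
41 -> fault, frames {86,74,38,41}
86 -> hit
75 -> fault, evict 86, frames {74,38,41,75}
86 -> fault, evict 74, frames {38,41,75,86}
20 -> fault, evict 38, frames {41,75,86,20}
38 -> fault, evict 41, frames {75,86,20,38}
86 -> hit
74 -> fault, evict 75, frames {86,20,38,74}
86 -> hit
38 -> hit
74 -> hit
20 -> hit
38 -> hit
74 -> hit
47 -> fault, evict 86, frames {20,38,74,47}
74 -> hit

{20, 38, 47, 74}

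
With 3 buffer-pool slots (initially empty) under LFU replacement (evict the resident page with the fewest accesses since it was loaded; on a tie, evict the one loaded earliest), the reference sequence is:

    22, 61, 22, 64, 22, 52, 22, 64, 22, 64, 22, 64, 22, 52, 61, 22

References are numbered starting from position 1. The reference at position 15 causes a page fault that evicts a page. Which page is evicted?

pos 1: 22 → miss, frames {22}
pos 2: 61 → miss, frames {22,61}
pos 3: 22 → hit
pos 4: 64 → miss, frames {22,61,64}
pos 5: 22 → hit
pos 6: 52 → miss, evict 61, frames {22,64,52}
pos 7: 22 → hit
pos 8: 64 → hit
pos 9: 22 → hit
pos 10: 64 → hit
pos 11: 22 → hit
pos 12: 64 → hit
pos 13: 22 → hit
pos 14: 52 → hit
pos 15: 61 → miss, evict 52, frames {22,64,61}
At position 15, page 52 is evicted.

52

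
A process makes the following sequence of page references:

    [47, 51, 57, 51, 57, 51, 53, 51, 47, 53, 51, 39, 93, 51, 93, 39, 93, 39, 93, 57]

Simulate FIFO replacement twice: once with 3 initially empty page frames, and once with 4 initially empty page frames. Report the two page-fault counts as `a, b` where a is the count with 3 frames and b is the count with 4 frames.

9, 8

3 frames: F F F . . . F . F . F F F . . . . . . F → 9 faults.
4 frames: F F F . . . F . . . . F F F . . . . . F → 8 faults.
8 < 9: adding a frame reduced faults, as is typical.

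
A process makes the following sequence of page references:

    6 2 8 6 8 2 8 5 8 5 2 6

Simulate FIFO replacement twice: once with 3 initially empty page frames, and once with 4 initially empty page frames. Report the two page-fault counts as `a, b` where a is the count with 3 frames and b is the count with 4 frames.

3 frames: F F F . . . . F . . . F → 5 faults.
4 frames: F F F . . . . F . . . . → 4 faults.
4 < 5: adding a frame reduced faults, as is typical.

5, 4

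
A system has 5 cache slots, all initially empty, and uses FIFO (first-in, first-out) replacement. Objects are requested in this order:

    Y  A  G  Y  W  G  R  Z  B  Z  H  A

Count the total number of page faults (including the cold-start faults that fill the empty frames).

Y -> miss, frames (Y)
A -> miss, frames (Y A)
G -> miss, frames (Y A G)
Y -> hit
W -> miss, frames (Y A G W)
G -> hit
R -> miss, frames (Y A G W R)
Z -> miss, evict Y, frames (A G W R Z)
B -> miss, evict A, frames (G W R Z B)
Z -> hit
H -> miss, evict G, frames (W R Z B H)
A -> miss, evict W, frames (R Z B H A)
Page faults: 9.

9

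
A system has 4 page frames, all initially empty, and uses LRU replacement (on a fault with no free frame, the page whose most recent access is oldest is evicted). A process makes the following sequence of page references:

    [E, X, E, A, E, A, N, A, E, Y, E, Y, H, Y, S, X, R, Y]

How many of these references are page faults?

9

E → fault, frames (E)
X → fault, frames (E X)
E → hit
A → fault, frames (X E A)
E → hit
A → hit
N → fault, frames (X E A N)
A → hit
E → hit
Y → fault, evict X, frames (N A E Y)
E → hit
Y → hit
H → fault, evict N, frames (A E Y H)
Y → hit
S → fault, evict A, frames (E H Y S)
X → fault, evict E, frames (H Y S X)
R → fault, evict H, frames (Y S X R)
Y → hit
Page faults: 9.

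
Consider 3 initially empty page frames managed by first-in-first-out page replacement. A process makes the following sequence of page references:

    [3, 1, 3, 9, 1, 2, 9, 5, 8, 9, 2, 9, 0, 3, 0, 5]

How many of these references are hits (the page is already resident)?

5

3 -> fault, frames [3]
1 -> fault, frames [3, 1]
3 -> hit
9 -> fault, frames [3, 1, 9]
1 -> hit
2 -> fault, evict 3, frames [1, 9, 2]
9 -> hit
5 -> fault, evict 1, frames [9, 2, 5]
8 -> fault, evict 9, frames [2, 5, 8]
9 -> fault, evict 2, frames [5, 8, 9]
2 -> fault, evict 5, frames [8, 9, 2]
9 -> hit
0 -> fault, evict 8, frames [9, 2, 0]
3 -> fault, evict 9, frames [2, 0, 3]
0 -> hit
5 -> fault, evict 2, frames [0, 3, 5]
Hits: 5.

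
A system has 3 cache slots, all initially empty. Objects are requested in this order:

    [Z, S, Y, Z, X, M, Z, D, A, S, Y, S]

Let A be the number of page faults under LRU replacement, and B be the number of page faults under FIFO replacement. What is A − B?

Under LRU: F F F . F F . F F F F . → 9 faults.
Under FIFO: F F F . F F F F F F F . → 10 faults.
A − B = 9 − 10 = -1.

-1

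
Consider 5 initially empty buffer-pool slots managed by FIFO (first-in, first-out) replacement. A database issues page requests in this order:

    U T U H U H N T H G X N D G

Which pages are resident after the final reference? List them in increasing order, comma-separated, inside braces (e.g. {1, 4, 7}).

{D, G, H, N, X}

U -> fault, frames [U]
T -> fault, frames [U, T]
U -> hit
H -> fault, frames [U, T, H]
U -> hit
H -> hit
N -> fault, frames [U, T, H, N]
T -> hit
H -> hit
G -> fault, frames [U, T, H, N, G]
X -> fault, evict U, frames [T, H, N, G, X]
N -> hit
D -> fault, evict T, frames [H, N, G, X, D]
G -> hit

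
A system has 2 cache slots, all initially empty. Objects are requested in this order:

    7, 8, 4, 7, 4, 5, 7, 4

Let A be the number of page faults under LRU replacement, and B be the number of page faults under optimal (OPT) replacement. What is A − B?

2

Under LRU: F F F F . F F F → 7 faults.
Under OPT: F F F . . F . F → 5 faults.
A − B = 7 − 5 = 2.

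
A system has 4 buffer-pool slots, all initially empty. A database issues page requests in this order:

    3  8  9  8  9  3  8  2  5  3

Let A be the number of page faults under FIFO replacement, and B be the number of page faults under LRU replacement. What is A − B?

Under FIFO: F F F . . . . F F F → 6 faults.
Under LRU: F F F . . . . F F . → 5 faults.
A − B = 6 − 5 = 1.

1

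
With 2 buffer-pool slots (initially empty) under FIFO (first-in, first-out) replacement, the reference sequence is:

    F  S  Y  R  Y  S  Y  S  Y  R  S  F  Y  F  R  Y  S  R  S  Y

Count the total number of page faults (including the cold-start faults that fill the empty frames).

13

F: miss, frames {F}
S: miss, frames {F,S}
Y: miss, evict F, frames {S,Y}
R: miss, evict S, frames {Y,R}
Y: hit
S: miss, evict Y, frames {R,S}
Y: miss, evict R, frames {S,Y}
S: hit
Y: hit
R: miss, evict S, frames {Y,R}
S: miss, evict Y, frames {R,S}
F: miss, evict R, frames {S,F}
Y: miss, evict S, frames {F,Y}
F: hit
R: miss, evict F, frames {Y,R}
Y: hit
S: miss, evict Y, frames {R,S}
R: hit
S: hit
Y: miss, evict R, frames {S,Y}
Page faults: 13.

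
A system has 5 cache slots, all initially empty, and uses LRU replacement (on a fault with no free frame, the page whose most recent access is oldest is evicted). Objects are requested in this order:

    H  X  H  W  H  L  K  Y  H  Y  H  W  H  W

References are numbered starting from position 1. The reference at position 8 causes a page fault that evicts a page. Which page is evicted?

X

pos 1: H -> miss, frames {H}
pos 2: X -> miss, frames {H,X}
pos 3: H -> hit
pos 4: W -> miss, frames {X,H,W}
pos 5: H -> hit
pos 6: L -> miss, frames {X,W,H,L}
pos 7: K -> miss, frames {X,W,H,L,K}
pos 8: Y -> miss, evict X, frames {W,H,L,K,Y}
At position 8, page X is evicted.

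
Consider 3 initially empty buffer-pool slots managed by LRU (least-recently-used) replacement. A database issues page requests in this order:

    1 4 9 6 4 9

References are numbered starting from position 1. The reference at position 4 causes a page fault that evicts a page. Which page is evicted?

1

pos 1: 1: miss, frames (1)
pos 2: 4: miss, frames (1 4)
pos 3: 9: miss, frames (1 4 9)
pos 4: 6: miss, evict 1, frames (4 9 6)
At position 4, page 1 is evicted.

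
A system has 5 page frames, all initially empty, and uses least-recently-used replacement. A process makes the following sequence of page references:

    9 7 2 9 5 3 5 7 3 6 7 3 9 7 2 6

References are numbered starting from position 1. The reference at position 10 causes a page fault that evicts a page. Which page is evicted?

pos 1: 9 -> fault, frames [9]
pos 2: 7 -> fault, frames [9, 7]
pos 3: 2 -> fault, frames [9, 7, 2]
pos 4: 9 -> hit
pos 5: 5 -> fault, frames [7, 2, 9, 5]
pos 6: 3 -> fault, frames [7, 2, 9, 5, 3]
pos 7: 5 -> hit
pos 8: 7 -> hit
pos 9: 3 -> hit
pos 10: 6 -> fault, evict 2, frames [9, 5, 7, 3, 6]
At position 10, page 2 is evicted.

2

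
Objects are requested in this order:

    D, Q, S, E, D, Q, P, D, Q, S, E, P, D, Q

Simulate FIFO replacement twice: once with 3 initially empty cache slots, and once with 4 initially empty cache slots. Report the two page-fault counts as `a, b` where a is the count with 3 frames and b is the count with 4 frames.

3 frames: F F F F F F F . . F F . F F → 11 faults.
4 frames: F F F F . . F F F F F F F F → 12 faults.
12 > 11: adding a frame increased faults — Belady's anomaly.

11, 12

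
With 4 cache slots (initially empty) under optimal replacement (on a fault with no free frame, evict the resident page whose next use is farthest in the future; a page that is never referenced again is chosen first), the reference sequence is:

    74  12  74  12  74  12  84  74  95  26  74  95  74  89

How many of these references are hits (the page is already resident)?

74: miss, frames {74}
12: miss, frames {74,12}
74: hit
12: hit
74: hit
12: hit
84: miss, frames {74,12,84}
74: hit
95: miss, frames {74,12,84,95}
26: miss, evict 84, frames {74,12,95,26}
74: hit
95: hit
74: hit
89: miss, evict 26, frames {74,12,95,89}
Hits: 8.

8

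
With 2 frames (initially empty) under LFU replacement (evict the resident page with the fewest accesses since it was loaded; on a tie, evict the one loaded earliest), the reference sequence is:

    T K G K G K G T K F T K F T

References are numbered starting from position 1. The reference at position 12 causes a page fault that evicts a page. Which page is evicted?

pos 1: T: fault, frames [T]
pos 2: K: fault, frames [T, K]
pos 3: G: fault, evict T, frames [K, G]
pos 4: K: hit
pos 5: G: hit
pos 6: K: hit
pos 7: G: hit
pos 8: T: fault, evict K, frames [G, T]
pos 9: K: fault, evict T, frames [G, K]
pos 10: F: fault, evict K, frames [G, F]
pos 11: T: fault, evict F, frames [G, T]
pos 12: K: fault, evict T, frames [G, K]
At position 12, page T is evicted.

T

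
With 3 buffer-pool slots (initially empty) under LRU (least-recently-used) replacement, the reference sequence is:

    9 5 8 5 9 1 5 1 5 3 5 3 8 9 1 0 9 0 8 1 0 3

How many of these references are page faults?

12

9 -> miss, frames {9}
5 -> miss, frames {9,5}
8 -> miss, frames {9,5,8}
5 -> hit
9 -> hit
1 -> miss, evict 8, frames {5,9,1}
5 -> hit
1 -> hit
5 -> hit
3 -> miss, evict 9, frames {1,5,3}
5 -> hit
3 -> hit
8 -> miss, evict 1, frames {5,3,8}
9 -> miss, evict 5, frames {3,8,9}
1 -> miss, evict 3, frames {8,9,1}
0 -> miss, evict 8, frames {9,1,0}
9 -> hit
0 -> hit
8 -> miss, evict 1, frames {9,0,8}
1 -> miss, evict 9, frames {0,8,1}
0 -> hit
3 -> miss, evict 8, frames {1,0,3}
Page faults: 12.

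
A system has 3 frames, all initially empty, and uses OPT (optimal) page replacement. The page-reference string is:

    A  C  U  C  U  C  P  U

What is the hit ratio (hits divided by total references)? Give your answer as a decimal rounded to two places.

A → fault, frames {A}
C → fault, frames {A,C}
U → fault, frames {A,C,U}
C → hit
U → hit
C → hit
P → fault, evict C, frames {A,U,P}
U → hit
Hits: 4 of 8 references → 4/8 = 0.5000.

0.50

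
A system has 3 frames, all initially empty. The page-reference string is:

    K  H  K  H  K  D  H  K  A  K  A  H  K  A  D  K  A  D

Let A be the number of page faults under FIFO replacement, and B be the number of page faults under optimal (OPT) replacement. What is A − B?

3

Under FIFO: F F . . . F . . F F . F . . F . F . → 8 faults.
Under OPT: F F . . . F . . F . . . . . F . . . → 5 faults.
A − B = 8 − 5 = 3.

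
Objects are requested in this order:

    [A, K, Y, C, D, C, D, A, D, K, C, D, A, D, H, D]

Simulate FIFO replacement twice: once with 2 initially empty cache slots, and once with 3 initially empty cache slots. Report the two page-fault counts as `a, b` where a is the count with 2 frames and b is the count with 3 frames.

2 frames: F F F F F . . F . F F F F . F F → 12 faults.
3 frames: F F F F F . . F . F F F F . F . → 11 faults.
11 < 12: adding a frame reduced faults, as is typical.

12, 11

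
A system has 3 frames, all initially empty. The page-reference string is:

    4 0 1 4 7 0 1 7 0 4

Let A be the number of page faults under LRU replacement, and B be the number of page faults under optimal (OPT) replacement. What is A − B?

Under LRU: F F F . F F F . . F → 7 faults.
Under OPT: F F F . F . . . . F → 5 faults.
A − B = 7 − 5 = 2.

2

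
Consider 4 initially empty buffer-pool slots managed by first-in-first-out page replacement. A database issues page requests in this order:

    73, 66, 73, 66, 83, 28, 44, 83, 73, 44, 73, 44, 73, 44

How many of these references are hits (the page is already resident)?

8

73: fault, frames (73)
66: fault, frames (73 66)
73: hit
66: hit
83: fault, frames (73 66 83)
28: fault, frames (73 66 83 28)
44: fault, evict 73, frames (66 83 28 44)
83: hit
73: fault, evict 66, frames (83 28 44 73)
44: hit
73: hit
44: hit
73: hit
44: hit
Hits: 8.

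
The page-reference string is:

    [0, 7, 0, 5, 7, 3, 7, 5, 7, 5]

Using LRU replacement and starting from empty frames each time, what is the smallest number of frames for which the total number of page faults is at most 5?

f=1: 10 faults
f=2: 6 faults
f=3: 4 faults
f=4: 4 faults
Smallest f with faults ≤ 5 is 3.

3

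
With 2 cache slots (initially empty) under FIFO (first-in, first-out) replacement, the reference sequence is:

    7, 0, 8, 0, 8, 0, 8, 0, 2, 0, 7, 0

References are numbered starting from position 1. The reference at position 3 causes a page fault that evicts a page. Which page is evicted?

pos 1: 7 → fault, frames (7)
pos 2: 0 → fault, frames (7 0)
pos 3: 8 → fault, evict 7, frames (0 8)
At position 3, page 7 is evicted.

7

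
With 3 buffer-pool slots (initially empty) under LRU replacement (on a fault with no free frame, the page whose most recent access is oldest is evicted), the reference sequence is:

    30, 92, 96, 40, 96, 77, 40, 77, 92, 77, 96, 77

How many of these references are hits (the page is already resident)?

5

30 → miss, frames [30]
92 → miss, frames [30, 92]
96 → miss, frames [30, 92, 96]
40 → miss, evict 30, frames [92, 96, 40]
96 → hit
77 → miss, evict 92, frames [40, 96, 77]
40 → hit
77 → hit
92 → miss, evict 96, frames [40, 77, 92]
77 → hit
96 → miss, evict 40, frames [92, 77, 96]
77 → hit
Hits: 5.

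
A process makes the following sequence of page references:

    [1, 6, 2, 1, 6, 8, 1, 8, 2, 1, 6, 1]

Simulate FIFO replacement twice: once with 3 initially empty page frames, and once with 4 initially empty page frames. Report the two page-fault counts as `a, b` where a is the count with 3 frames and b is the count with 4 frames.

6, 4

3 frames: F F F . . F F . . . F . → 6 faults.
4 frames: F F F . . F . . . . . . → 4 faults.
4 < 6: adding a frame reduced faults, as is typical.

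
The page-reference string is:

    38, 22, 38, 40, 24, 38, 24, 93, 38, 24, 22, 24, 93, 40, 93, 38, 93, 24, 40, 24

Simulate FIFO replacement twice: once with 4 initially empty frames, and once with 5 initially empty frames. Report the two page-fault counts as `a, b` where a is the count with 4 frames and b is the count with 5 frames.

9, 5

4 frames: F F . F F . . F F . F . . F . . . F . . → 9 faults.
5 frames: F F . F F . . F . . . . . . . . . . . . → 5 faults.
5 < 9: adding a frame reduced faults, as is typical.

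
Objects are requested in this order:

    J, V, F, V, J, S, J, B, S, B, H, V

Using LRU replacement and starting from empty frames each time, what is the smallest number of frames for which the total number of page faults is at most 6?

5

f=1: 12 faults
f=2: 9 faults
f=3: 7 faults
f=4: 7 faults
f=5: 6 faults
f=6: 6 faults
Smallest f with faults ≤ 6 is 5.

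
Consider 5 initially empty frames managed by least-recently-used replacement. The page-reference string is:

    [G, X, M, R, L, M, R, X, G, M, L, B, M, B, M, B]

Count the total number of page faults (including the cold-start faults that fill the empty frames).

G -> fault, frames {G}
X -> fault, frames {G,X}
M -> fault, frames {G,X,M}
R -> fault, frames {G,X,M,R}
L -> fault, frames {G,X,M,R,L}
M -> hit
R -> hit
X -> hit
G -> hit
M -> hit
L -> hit
B -> fault, evict R, frames {X,G,M,L,B}
M -> hit
B -> hit
M -> hit
B -> hit
Page faults: 6.

6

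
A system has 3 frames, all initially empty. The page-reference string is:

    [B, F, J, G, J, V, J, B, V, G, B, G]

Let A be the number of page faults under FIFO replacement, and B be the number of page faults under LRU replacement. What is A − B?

Under FIFO: F F F F . F . F . . . . → 6 faults.
Under LRU: F F F F . F . F . F . . → 7 faults.
A − B = 6 − 7 = -1.

-1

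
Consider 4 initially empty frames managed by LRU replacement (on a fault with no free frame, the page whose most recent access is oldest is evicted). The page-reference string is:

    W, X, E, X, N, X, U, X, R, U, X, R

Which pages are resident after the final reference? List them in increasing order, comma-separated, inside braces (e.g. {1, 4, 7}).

{N, R, U, X}

W -> fault, frames {W}
X -> fault, frames {W,X}
E -> fault, frames {W,X,E}
X -> hit
N -> fault, frames {W,E,X,N}
X -> hit
U -> fault, evict W, frames {E,N,X,U}
X -> hit
R -> fault, evict E, frames {N,U,X,R}
U -> hit
X -> hit
R -> hit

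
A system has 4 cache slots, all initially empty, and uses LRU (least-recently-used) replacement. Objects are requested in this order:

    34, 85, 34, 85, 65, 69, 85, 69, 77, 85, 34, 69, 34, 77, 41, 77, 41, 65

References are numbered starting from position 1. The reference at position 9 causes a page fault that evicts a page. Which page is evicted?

pos 1: 34: miss, frames [34]
pos 2: 85: miss, frames [34, 85]
pos 3: 34: hit
pos 4: 85: hit
pos 5: 65: miss, frames [34, 85, 65]
pos 6: 69: miss, frames [34, 85, 65, 69]
pos 7: 85: hit
pos 8: 69: hit
pos 9: 77: miss, evict 34, frames [65, 85, 69, 77]
At position 9, page 34 is evicted.

34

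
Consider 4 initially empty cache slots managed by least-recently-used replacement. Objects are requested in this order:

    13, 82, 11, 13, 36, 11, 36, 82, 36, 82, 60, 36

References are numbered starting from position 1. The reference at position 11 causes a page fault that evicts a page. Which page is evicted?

13

pos 1: 13: fault, frames {13}
pos 2: 82: fault, frames {13,82}
pos 3: 11: fault, frames {13,82,11}
pos 4: 13: hit
pos 5: 36: fault, frames {82,11,13,36}
pos 6: 11: hit
pos 7: 36: hit
pos 8: 82: hit
pos 9: 36: hit
pos 10: 82: hit
pos 11: 60: fault, evict 13, frames {11,36,82,60}
At position 11, page 13 is evicted.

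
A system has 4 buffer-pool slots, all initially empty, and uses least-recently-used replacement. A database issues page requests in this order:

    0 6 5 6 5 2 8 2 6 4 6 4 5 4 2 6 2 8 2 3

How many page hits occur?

0: fault, frames {0}
6: fault, frames {0,6}
5: fault, frames {0,6,5}
6: hit
5: hit
2: fault, frames {0,6,5,2}
8: fault, evict 0, frames {6,5,2,8}
2: hit
6: hit
4: fault, evict 5, frames {8,2,6,4}
6: hit
4: hit
5: fault, evict 8, frames {2,6,4,5}
4: hit
2: hit
6: hit
2: hit
8: fault, evict 5, frames {4,6,2,8}
2: hit
3: fault, evict 4, frames {6,8,2,3}
Hits: 11.

11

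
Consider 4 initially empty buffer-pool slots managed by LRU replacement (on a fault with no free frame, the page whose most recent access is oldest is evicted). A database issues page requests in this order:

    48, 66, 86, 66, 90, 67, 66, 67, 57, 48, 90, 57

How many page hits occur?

4

48 → fault, frames {48}
66 → fault, frames {48,66}
86 → fault, frames {48,66,86}
66 → hit
90 → fault, frames {48,86,66,90}
67 → fault, evict 48, frames {86,66,90,67}
66 → hit
67 → hit
57 → fault, evict 86, frames {90,66,67,57}
48 → fault, evict 90, frames {66,67,57,48}
90 → fault, evict 66, frames {67,57,48,90}
57 → hit
Hits: 4.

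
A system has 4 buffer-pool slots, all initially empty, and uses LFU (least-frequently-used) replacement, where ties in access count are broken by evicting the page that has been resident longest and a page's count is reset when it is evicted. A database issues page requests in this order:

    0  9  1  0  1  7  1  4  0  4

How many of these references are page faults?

5

0: miss, frames {0}
9: miss, frames {0,9}
1: miss, frames {0,9,1}
0: hit
1: hit
7: miss, frames {0,9,1,7}
1: hit
4: miss, evict 9, frames {0,1,7,4}
0: hit
4: hit
Page faults: 5.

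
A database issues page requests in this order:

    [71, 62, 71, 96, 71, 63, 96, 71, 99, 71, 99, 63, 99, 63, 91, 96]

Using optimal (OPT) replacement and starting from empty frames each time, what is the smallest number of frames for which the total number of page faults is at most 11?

2

f=1: 16 faults
f=2: 9 faults
f=3: 7 faults
f=4: 6 faults
f=5: 6 faults
f=6: 6 faults
Smallest f with faults ≤ 11 is 2.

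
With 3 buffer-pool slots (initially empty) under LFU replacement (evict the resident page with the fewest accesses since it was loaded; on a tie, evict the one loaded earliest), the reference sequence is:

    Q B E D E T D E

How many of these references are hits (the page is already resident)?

3

Q → miss, frames [Q]
B → miss, frames [Q, B]
E → miss, frames [Q, B, E]
D → miss, evict Q, frames [B, E, D]
E → hit
T → miss, evict B, frames [E, D, T]
D → hit
E → hit
Hits: 3.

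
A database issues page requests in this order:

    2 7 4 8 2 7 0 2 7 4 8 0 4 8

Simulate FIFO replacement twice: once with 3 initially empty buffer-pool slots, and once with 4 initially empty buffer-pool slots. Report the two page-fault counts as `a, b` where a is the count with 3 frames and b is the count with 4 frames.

9, 10

3 frames: F F F F F F F . . F F . . . → 9 faults.
4 frames: F F F F . . F F F F F F . . → 10 faults.
10 > 9: adding a frame increased faults — Belady's anomaly.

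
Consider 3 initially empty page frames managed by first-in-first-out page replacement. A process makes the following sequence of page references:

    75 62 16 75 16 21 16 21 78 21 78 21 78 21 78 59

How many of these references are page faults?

75 → fault, frames [75]
62 → fault, frames [75, 62]
16 → fault, frames [75, 62, 16]
75 → hit
16 → hit
21 → fault, evict 75, frames [62, 16, 21]
16 → hit
21 → hit
78 → fault, evict 62, frames [16, 21, 78]
21 → hit
78 → hit
21 → hit
78 → hit
21 → hit
78 → hit
59 → fault, evict 16, frames [21, 78, 59]
Page faults: 6.

6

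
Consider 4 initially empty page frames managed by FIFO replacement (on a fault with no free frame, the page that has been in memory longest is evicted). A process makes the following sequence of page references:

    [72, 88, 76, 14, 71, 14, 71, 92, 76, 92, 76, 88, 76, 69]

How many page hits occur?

5

72 -> fault, frames (72)
88 -> fault, frames (72 88)
76 -> fault, frames (72 88 76)
14 -> fault, frames (72 88 76 14)
71 -> fault, evict 72, frames (88 76 14 71)
14 -> hit
71 -> hit
92 -> fault, evict 88, frames (76 14 71 92)
76 -> hit
92 -> hit
76 -> hit
88 -> fault, evict 76, frames (14 71 92 88)
76 -> fault, evict 14, frames (71 92 88 76)
69 -> fault, evict 71, frames (92 88 76 69)
Hits: 5.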